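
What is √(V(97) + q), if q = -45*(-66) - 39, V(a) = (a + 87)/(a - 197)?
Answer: √73229/5 ≈ 54.122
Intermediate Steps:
V(a) = (87 + a)/(-197 + a)
q = 2931 (q = 2970 - 39 = 2931)
√(V(97) + q) = √((87 + 97)/(-197 + 97) + 2931) = √(184/(-100) + 2931) = √(-1/100*184 + 2931) = √(-46/25 + 2931) = √(73229/25) = √73229/5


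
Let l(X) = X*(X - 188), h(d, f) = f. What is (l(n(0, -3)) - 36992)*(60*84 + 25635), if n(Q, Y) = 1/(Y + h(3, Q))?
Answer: -3398411675/3 ≈ -1.1328e+9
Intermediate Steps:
n(Q, Y) = 1/(Q + Y) (n(Q, Y) = 1/(Y + Q) = 1/(Q + Y))
l(X) = X*(-188 + X)
(l(n(0, -3)) - 36992)*(60*84 + 25635) = ((-188 + 1/(0 - 3))/(0 - 3) - 36992)*(60*84 + 25635) = ((-188 + 1/(-3))/(-3) - 36992)*(5040 + 25635) = (-(-188 - ⅓)/3 - 36992)*30675 = (-⅓*(-565/3) - 36992)*30675 = (565/9 - 36992)*30675 = -332363/9*30675 = -3398411675/3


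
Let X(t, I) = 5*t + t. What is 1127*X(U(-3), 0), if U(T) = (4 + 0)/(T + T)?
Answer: -4508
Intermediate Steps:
U(T) = 2/T (U(T) = 4/((2*T)) = 4*(1/(2*T)) = 2/T)
X(t, I) = 6*t
1127*X(U(-3), 0) = 1127*(6*(2/(-3))) = 1127*(6*(2*(-1/3))) = 1127*(6*(-2/3)) = 1127*(-4) = -4508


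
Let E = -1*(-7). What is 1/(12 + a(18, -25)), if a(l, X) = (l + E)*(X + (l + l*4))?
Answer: 1/1637 ≈ 0.00061087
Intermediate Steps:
E = 7
a(l, X) = (7 + l)*(X + 5*l) (a(l, X) = (l + 7)*(X + (l + l*4)) = (7 + l)*(X + (l + 4*l)) = (7 + l)*(X + 5*l))
1/(12 + a(18, -25)) = 1/(12 + (5*18² + 7*(-25) + 35*18 - 25*18)) = 1/(12 + (5*324 - 175 + 630 - 450)) = 1/(12 + (1620 - 175 + 630 - 450)) = 1/(12 + 1625) = 1/1637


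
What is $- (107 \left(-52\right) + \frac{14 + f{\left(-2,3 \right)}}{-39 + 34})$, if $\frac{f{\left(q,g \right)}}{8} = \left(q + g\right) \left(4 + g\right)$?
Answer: $5578$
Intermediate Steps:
$f{\left(q,g \right)} = 8 \left(4 + g\right) \left(g + q\right)$ ($f{\left(q,g \right)} = 8 \left(q + g\right) \left(4 + g\right) = 8 \left(g + q\right) \left(4 + g\right) = 8 \left(4 + g\right) \left(g + q\right)$)
$- (107 \left(-52\right) + \frac{14 + f{\left(-2,3 \right)}}{-39 + 34}) = - (107 \left(-52\right) + \frac{14 + \left(8 \cdot 3^{2} + 32 \cdot 3 + 32 \left(-2\right) + 8 \cdot 3 \left(-2\right)\right)}{-39 + 34}) = - (-5564 + \frac{14 + \left(8 \cdot 9 + 96 - 64 - 48\right)}{-5}) = - (-5564 + \left(14 + \left(72 + 96 - 64 - 48\right)\right) \left(- \frac{1}{5}\right)) = - (-5564 + \left(14 + 56\right) \left(- \frac{1}{5}\right)) = - (-5564 + 70 \left(- \frac{1}{5}\right)) = - (-5564 - 14) = \left(-1\right) \left(-5578\right) = 5578$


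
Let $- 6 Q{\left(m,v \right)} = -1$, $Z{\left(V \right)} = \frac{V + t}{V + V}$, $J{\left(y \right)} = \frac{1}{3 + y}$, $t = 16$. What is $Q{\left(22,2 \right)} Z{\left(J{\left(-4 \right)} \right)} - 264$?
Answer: $- \frac{1061}{4} \approx -265.25$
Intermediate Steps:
$Z{\left(V \right)} = \frac{16 + V}{2 V}$ ($Z{\left(V \right)} = \frac{V + 16}{V + V} = \frac{16 + V}{2 V}$)
$Q{\left(m,v \right)} = \frac{1}{6}$ ($Q{\left(m,v \right)} = \left(- \frac{1}{6}\right) \left(-1\right) = \frac{1}{6}$)
$Q{\left(22,2 \right)} Z{\left(J{\left(-4 \right)} \right)} - 264 = \frac{\frac{1}{2} \frac{1}{\frac{1}{3 - 4}} \left(16 + \frac{1}{3 - 4}\right)}{6} - 264 = \frac{\frac{1}{2} \frac{1}{\frac{1}{-1}} \left(16 + \frac{1}{-1}\right)}{6} - 264 = \frac{\frac{1}{2} \frac{1}{-1} \left(16 - 1\right)}{6} - 264 = \frac{\frac{1}{2} \left(-1\right) 15}{6} - 264 = \frac{1}{6} \left(- \frac{15}{2}\right) - 264 = - \frac{5}{4} - 264 = - \frac{1061}{4}$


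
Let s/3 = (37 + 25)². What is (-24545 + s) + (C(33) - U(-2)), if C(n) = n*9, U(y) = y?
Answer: -12714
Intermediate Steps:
C(n) = 9*n
s = 11532 (s = 3*(37 + 25)² = 3*62² = 3*3844 = 11532)
(-24545 + s) + (C(33) - U(-2)) = (-24545 + 11532) + (9*33 - 1*(-2)) = -13013 + (297 + 2) = -13013 + 299 = -12714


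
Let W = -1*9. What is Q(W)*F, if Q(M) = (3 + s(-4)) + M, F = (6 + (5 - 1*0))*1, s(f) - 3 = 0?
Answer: -33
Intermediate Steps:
s(f) = 3 (s(f) = 3 + 0 = 3)
W = -9
F = 11 (F = (6 + (5 + 0))*1 = (6 + 5)*1 = 11*1 = 11)
Q(M) = 6 + M (Q(M) = (3 + 3) + M = 6 + M)
Q(W)*F = (6 - 9)*11 = -3*11 = -33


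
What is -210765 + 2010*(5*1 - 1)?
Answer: -202725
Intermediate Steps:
-210765 + 2010*(5*1 - 1) = -210765 + 2010*(5 - 1) = -210765 + 2010*4 = -210765 + 8040 = -202725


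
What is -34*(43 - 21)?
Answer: -748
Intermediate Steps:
-34*(43 - 21) = -34*22 = -748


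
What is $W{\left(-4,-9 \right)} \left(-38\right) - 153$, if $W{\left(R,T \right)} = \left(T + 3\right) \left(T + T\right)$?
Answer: $-4257$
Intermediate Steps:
$W{\left(R,T \right)} = 2 T \left(3 + T\right)$ ($W{\left(R,T \right)} = \left(3 + T\right) 2 T = 2 T \left(3 + T\right)$)
$W{\left(-4,-9 \right)} \left(-38\right) - 153 = 2 \left(-9\right) \left(3 - 9\right) \left(-38\right) - 153 = 2 \left(-9\right) \left(-6\right) \left(-38\right) - 153 = 108 \left(-38\right) - 153 = -4104 - 153 = -4257$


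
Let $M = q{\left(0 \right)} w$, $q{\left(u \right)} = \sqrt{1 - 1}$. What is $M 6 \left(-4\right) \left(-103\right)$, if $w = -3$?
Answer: $0$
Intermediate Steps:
$q{\left(u \right)} = 0$ ($q{\left(u \right)} = \sqrt{1 + \left(-2 + 1\right)} = \sqrt{1 - 1} = \sqrt{0} = 0$)
$M = 0$ ($M = 0 \left(-3\right) = 0$)
$M 6 \left(-4\right) \left(-103\right) = 0 \cdot 6 \left(-4\right) \left(-103\right) = 0 \left(-4\right) \left(-103\right) = 0 \left(-103\right) = 0$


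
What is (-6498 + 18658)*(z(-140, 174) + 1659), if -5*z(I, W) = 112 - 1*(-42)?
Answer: 19798912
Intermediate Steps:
z(I, W) = -154/5 (z(I, W) = -(112 - 1*(-42))/5 = -(112 + 42)/5 = -1/5*154 = -154/5)
(-6498 + 18658)*(z(-140, 174) + 1659) = (-6498 + 18658)*(-154/5 + 1659) = 12160*(8141/5) = 19798912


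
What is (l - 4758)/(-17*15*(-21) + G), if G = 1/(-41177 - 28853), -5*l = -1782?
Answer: -308244048/375010649 ≈ -0.82196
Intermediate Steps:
l = 1782/5 (l = -1/5*(-1782) = 1782/5 ≈ 356.40)
G = -1/70030 (G = 1/(-70030) = -1/70030 ≈ -1.4280e-5)
(l - 4758)/(-17*15*(-21) + G) = (1782/5 - 4758)/(-17*15*(-21) - 1/70030) = -22008/(5*(-255*(-21) - 1/70030)) = -22008/(5*(5355 - 1/70030)) = -22008/(5*375010649/70030) = -22008/5*70030/375010649 = -308244048/375010649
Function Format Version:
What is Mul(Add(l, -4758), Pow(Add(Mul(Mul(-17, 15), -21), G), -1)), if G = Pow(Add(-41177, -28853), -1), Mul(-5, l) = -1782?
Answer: Rational(-308244048, 375010649) ≈ -0.82196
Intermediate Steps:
l = Rational(1782, 5) (l = Mul(Rational(-1, 5), -1782) = Rational(1782, 5) ≈ 356.40)
G = Rational(-1, 70030) (G = Pow(-70030, -1) = Rational(-1, 70030) ≈ -1.4280e-5)
Mul(Add(l, -4758), Pow(Add(Mul(Mul(-17, 15), -21), G), -1)) = Mul(Add(Rational(1782, 5), -4758), Pow(Add(Mul(Mul(-17, 15), -21), Rational(-1, 70030)), -1)) = Mul(Rational(-22008, 5), Pow(Add(Mul(-255, -21), Rational(-1, 70030)), -1)) = Mul(Rational(-22008, 5), Pow(Add(5355, Rational(-1, 70030)), -1)) = Mul(Rational(-22008, 5), Pow(Rational(375010649, 70030), -1)) = Mul(Rational(-22008, 5), Rational(70030, 375010649)) = Rational(-308244048, 375010649)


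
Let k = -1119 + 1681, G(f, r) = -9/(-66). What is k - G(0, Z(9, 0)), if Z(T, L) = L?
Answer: 12361/22 ≈ 561.86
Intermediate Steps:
G(f, r) = 3/22 (G(f, r) = -9*(-1/66) = 3/22)
k = 562
k - G(0, Z(9, 0)) = 562 - 1*3/22 = 562 - 3/22 = 12361/22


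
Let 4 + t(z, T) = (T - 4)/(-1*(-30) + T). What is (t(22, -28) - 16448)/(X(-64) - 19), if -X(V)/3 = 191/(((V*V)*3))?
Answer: 67452928/78015 ≈ 864.62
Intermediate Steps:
t(z, T) = -4 + (-4 + T)/(30 + T) (t(z, T) = -4 + (T - 4)/(-1*(-30) + T) = -4 + (-4 + T)/(30 + T))
X(V) = -191/V**2 (X(V) = -573/((V*V)*3) = -573/(V**2*3) = -573/(3*V**2) = -573*1/(3*V**2) = -191/V**2)
(t(22, -28) - 16448)/(X(-64) - 19) = ((-124 - 3*(-28))/(30 - 28) - 16448)/(-191/(-64)**2 - 19) = ((-124 + 84)/2 - 16448)/(-191*1/4096 - 19) = ((1/2)*(-40) - 16448)/(-191/4096 - 19) = (-20 - 16448)/(-78015/4096) = -16468*(-4096/78015) = 67452928/78015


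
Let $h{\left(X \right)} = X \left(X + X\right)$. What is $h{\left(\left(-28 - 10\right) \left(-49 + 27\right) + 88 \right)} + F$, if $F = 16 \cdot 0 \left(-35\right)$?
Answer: $1707552$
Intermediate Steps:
$F = 0$ ($F = 0 \left(-35\right) = 0$)
$h{\left(X \right)} = 2 X^{2}$ ($h{\left(X \right)} = X 2 X = 2 X^{2}$)
$h{\left(\left(-28 - 10\right) \left(-49 + 27\right) + 88 \right)} + F = 2 \left(\left(-28 - 10\right) \left(-49 + 27\right) + 88\right)^{2} + 0 = 2 \left(\left(-38\right) \left(-22\right) + 88\right)^{2} + 0 = 2 \left(836 + 88\right)^{2} + 0 = 2 \cdot 924^{2} + 0 = 2 \cdot 853776 + 0 = 1707552 + 0 = 1707552$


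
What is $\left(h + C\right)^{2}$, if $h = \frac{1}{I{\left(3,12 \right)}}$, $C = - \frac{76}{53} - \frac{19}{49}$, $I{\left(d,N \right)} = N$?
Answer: $\frac{2934930625}{971194896} \approx 3.022$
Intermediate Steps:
$C = - \frac{4731}{2597}$ ($C = \left(-76\right) \frac{1}{53} - \frac{19}{49} = - \frac{76}{53} - \frac{19}{49} = - \frac{4731}{2597} \approx -1.8217$)
$h = \frac{1}{12} \approx 0.083333$
$\left(h + C\right)^{2} = \left(\frac{1}{12} - \frac{4731}{2597}\right)^{2} = \left(- \frac{54175}{31164}\right)^{2} = \frac{2934930625}{971194896}$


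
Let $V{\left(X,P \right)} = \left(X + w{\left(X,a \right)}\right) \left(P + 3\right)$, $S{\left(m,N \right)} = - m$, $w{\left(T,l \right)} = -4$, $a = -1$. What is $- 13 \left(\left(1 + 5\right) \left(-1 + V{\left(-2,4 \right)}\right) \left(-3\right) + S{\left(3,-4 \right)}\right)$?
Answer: $-10023$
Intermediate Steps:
$V{\left(X,P \right)} = \left(-4 + X\right) \left(3 + P\right)$ ($V{\left(X,P \right)} = \left(X - 4\right) \left(P + 3\right) = \left(-4 + X\right) \left(3 + P\right)$)
$- 13 \left(\left(1 + 5\right) \left(-1 + V{\left(-2,4 \right)}\right) \left(-3\right) + S{\left(3,-4 \right)}\right) = - 13 \left(\left(1 + 5\right) \left(-1 + \left(-12 - 16 + 3 \left(-2\right) + 4 \left(-2\right)\right)\right) \left(-3\right) - 3\right) = - 13 \left(6 \left(-1 - 42\right) \left(-3\right) - 3\right) = - 13 \left(6 \left(\left(-43\right) \left(-3\right)\right) - 3\right) = - 13 \left(6 \cdot 129 - 3\right) = - 13 \left(774 - 3\right) = \left(-13\right) 771 = -10023$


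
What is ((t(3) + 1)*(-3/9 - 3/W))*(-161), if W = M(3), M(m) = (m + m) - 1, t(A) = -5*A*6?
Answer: -200606/15 ≈ -13374.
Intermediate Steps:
t(A) = -30*A
M(m) = -1 + 2*m (M(m) = 2*m - 1 = -1 + 2*m)
W = 5 (W = -1 + 2*3 = -1 + 6 = 5)
((t(3) + 1)*(-3/9 - 3/W))*(-161) = ((-30*3 + 1)*(-3/9 - 3/5))*(-161) = ((-90 + 1)*(-3*⅑ - 3*⅕))*(-161) = -89*(-⅓ - ⅗)*(-161) = -89*(-14/15)*(-161) = (1246/15)*(-161) = -200606/15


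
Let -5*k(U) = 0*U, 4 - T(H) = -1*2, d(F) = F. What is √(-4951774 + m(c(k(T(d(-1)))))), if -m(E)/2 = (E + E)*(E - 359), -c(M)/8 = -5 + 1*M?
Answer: 3*I*√544526 ≈ 2213.8*I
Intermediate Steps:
T(H) = 6 (T(H) = 4 - (-1)*2 = 4 - 1*(-2) = 4 + 2 = 6)
k(U) = 0 (k(U) = -0*U = -⅕*0 = 0)
c(M) = 40 - 8*M (c(M) = -8*(-5 + 1*M) = -8*(-5 + M) = 40 - 8*M)
m(E) = -4*E*(-359 + E) (m(E) = -2*(E + E)*(E - 359) = -2*2*E*(-359 + E) = -4*E*(-359 + E))
√(-4951774 + m(c(k(T(d(-1)))))) = √(-4951774 + 4*(40 - 8*0)*(359 - (40 - 8*0))) = √(-4951774 + 4*(40 + 0)*(359 - (40 + 0))) = √(-4951774 + 4*40*(359 - 1*40)) = √(-4951774 + 4*40*(359 - 40)) = √(-4951774 + 4*40*319) = √(-4951774 + 51040) = √(-4900734) = 3*I*√544526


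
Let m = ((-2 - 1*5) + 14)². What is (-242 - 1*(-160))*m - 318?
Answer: -4336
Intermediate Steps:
m = 49 (m = ((-2 - 5) + 14)² = (-7 + 14)² = 7² = 49)
(-242 - 1*(-160))*m - 318 = (-242 - 1*(-160))*49 - 318 = (-242 + 160)*49 - 318 = -82*49 - 318 = -4018 - 318 = -4336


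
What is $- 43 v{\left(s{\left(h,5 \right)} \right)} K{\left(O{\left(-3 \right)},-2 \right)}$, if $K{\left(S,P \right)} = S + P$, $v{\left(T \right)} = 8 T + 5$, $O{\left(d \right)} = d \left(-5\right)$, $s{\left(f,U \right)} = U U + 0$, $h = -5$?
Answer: $-114595$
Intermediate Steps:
$s{\left(f,U \right)} = U^{2}$ ($s{\left(f,U \right)} = U^{2} + 0 = U^{2}$)
$O{\left(d \right)} = - 5 d$
$v{\left(T \right)} = 5 + 8 T$
$K{\left(S,P \right)} = P + S$
$- 43 v{\left(s{\left(h,5 \right)} \right)} K{\left(O{\left(-3 \right)},-2 \right)} = - 43 \left(5 + 8 \cdot 5^{2}\right) \left(-2 - -15\right) = - 43 \left(5 + 8 \cdot 25\right) \left(-2 + 15\right) = - 43 \left(5 + 200\right) 13 = \left(-43\right) 205 \cdot 13 = \left(-8815\right) 13 = -114595$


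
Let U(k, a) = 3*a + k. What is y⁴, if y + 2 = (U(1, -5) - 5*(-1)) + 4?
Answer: 2401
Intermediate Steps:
U(k, a) = k + 3*a
y = -7 (y = -2 + (((1 + 3*(-5)) - 5*(-1)) + 4) = -2 + (((1 - 15) + 5) + 4) = -2 + ((-14 + 5) + 4) = -2 + (-9 + 4) = -2 - 5 = -7)
y⁴ = (-7)⁴ = 2401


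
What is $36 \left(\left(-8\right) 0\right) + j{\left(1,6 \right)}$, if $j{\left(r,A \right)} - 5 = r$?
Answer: $6$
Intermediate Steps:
$j{\left(r,A \right)} = 5 + r$
$36 \left(\left(-8\right) 0\right) + j{\left(1,6 \right)} = 36 \left(\left(-8\right) 0\right) + \left(5 + 1\right) = 36 \cdot 0 + 6 = 0 + 6 = 6$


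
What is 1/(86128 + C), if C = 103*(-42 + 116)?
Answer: 1/93750 ≈ 1.0667e-5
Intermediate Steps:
C = 7622 (C = 103*74 = 7622)
1/(86128 + C) = 1/(86128 + 7622) = 1/93750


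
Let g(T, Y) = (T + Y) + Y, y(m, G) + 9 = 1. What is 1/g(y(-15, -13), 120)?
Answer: 1/232 ≈ 0.0043103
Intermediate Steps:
y(m, G) = -8 (y(m, G) = -9 + 1 = -8)
g(T, Y) = T + 2*Y
1/g(y(-15, -13), 120) = 1/(-8 + 2*120) = 1/(-8 + 240) = 1/232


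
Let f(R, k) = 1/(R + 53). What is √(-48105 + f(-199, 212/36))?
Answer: I*√1025406326/146 ≈ 219.33*I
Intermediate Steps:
f(R, k) = 1/(53 + R)
√(-48105 + f(-199, 212/36)) = √(-48105 + 1/(53 - 199)) = √(-48105 + 1/(-146)) = √(-48105 - 1/146) = √(-7023331/146) = I*√1025406326/146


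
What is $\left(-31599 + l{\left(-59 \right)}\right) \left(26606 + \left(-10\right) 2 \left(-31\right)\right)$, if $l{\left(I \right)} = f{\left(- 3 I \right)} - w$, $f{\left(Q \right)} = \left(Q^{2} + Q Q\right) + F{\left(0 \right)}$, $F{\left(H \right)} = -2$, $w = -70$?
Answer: $847463702$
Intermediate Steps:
$f{\left(Q \right)} = -2 + 2 Q^{2}$ ($f{\left(Q \right)} = \left(Q^{2} + Q Q\right) - 2 = \left(Q^{2} + Q^{2}\right) - 2 = 2 Q^{2} - 2 = -2 + 2 Q^{2}$)
$l{\left(I \right)} = 68 + 18 I^{2}$ ($l{\left(I \right)} = \left(-2 + 2 \left(- 3 I\right)^{2}\right) - -70 = \left(-2 + 2 \cdot 9 I^{2}\right) + 70 = \left(-2 + 18 I^{2}\right) + 70 = 68 + 18 I^{2}$)
$\left(-31599 + l{\left(-59 \right)}\right) \left(26606 + \left(-10\right) 2 \left(-31\right)\right) = \left(-31599 + \left(68 + 18 \left(-59\right)^{2}\right)\right) \left(26606 + \left(-10\right) 2 \left(-31\right)\right) = \left(-31599 + \left(68 + 18 \cdot 3481\right)\right) \left(26606 - -620\right) = \left(-31599 + \left(68 + 62658\right)\right) \left(26606 + 620\right) = \left(-31599 + 62726\right) 27226 = 31127 \cdot 27226 = 847463702$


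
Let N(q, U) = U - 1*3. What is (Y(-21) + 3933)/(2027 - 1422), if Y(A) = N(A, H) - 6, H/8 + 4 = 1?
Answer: 780/121 ≈ 6.4463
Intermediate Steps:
H = -24 (H = -32 + 8*1 = -32 + 8 = -24)
N(q, U) = -3 + U (N(q, U) = U - 3 = -3 + U)
Y(A) = -33 (Y(A) = (-3 - 24) - 6 = -27 - 6 = -33)
(Y(-21) + 3933)/(2027 - 1422) = (-33 + 3933)/(2027 - 1422) = 3900/605 = 3900*(1/605) = 780/121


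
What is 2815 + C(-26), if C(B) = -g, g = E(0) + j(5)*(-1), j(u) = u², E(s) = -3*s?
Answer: 2840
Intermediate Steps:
g = -25 (g = -3*0 + 5²*(-1) = 0 + 25*(-1) = 0 - 25 = -25)
C(B) = 25 (C(B) = -1*(-25) = 25)
2815 + C(-26) = 2815 + 25 = 2840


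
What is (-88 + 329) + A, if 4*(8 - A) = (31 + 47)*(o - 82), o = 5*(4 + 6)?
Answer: 873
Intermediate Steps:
o = 50 (o = 5*10 = 50)
A = 632 (A = 8 - (31 + 47)*(50 - 82)/4 = 8 - 39*(-32)/2 = 8 - ¼*(-2496) = 8 + 624 = 632)
(-88 + 329) + A = (-88 + 329) + 632 = 241 + 632 = 873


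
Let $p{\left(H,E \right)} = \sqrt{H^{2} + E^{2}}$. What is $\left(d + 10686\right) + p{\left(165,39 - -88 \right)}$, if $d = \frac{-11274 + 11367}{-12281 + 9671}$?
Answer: $\frac{9296789}{870} + \sqrt{43354} \approx 10894.0$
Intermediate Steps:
$p{\left(H,E \right)} = \sqrt{E^{2} + H^{2}}$
$d = - \frac{31}{870}$ ($d = \frac{93}{-2610} = 93 \left(- \frac{1}{2610}\right) = - \frac{31}{870} \approx -0.035632$)
$\left(d + 10686\right) + p{\left(165,39 - -88 \right)} = \left(- \frac{31}{870} + 10686\right) + \sqrt{\left(39 - -88\right)^{2} + 165^{2}} = \frac{9296789}{870} + \sqrt{\left(39 + 88\right)^{2} + 27225} = \frac{9296789}{870} + \sqrt{127^{2} + 27225} = \frac{9296789}{870} + \sqrt{16129 + 27225} = \frac{9296789}{870} + \sqrt{43354}$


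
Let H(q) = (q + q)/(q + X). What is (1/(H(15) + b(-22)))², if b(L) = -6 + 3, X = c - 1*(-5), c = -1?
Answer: 361/729 ≈ 0.49520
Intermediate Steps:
X = 4 (X = -1 - 1*(-5) = -1 + 5 = 4)
H(q) = 2*q/(4 + q) (H(q) = (q + q)/(q + 4) = (2*q)/(4 + q) = 2*q/(4 + q))
b(L) = -3
(1/(H(15) + b(-22)))² = (1/(2*15/(4 + 15) - 3))² = (1/(2*15/19 - 3))² = (1/(2*15*(1/19) - 3))² = (1/(30/19 - 3))² = (1/(-27/19))² = (-19/27)² = 361/729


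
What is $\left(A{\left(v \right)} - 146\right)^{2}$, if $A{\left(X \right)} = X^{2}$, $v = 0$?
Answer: $21316$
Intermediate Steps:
$\left(A{\left(v \right)} - 146\right)^{2} = \left(0^{2} - 146\right)^{2} = \left(0 - 146\right)^{2} = \left(-146\right)^{2} = 21316$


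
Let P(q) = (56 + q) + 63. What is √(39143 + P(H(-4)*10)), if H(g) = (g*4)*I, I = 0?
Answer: √39262 ≈ 198.15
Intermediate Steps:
H(g) = 0 (H(g) = (g*4)*0 = (4*g)*0 = 0)
P(q) = 119 + q
√(39143 + P(H(-4)*10)) = √(39143 + (119 + 0*10)) = √(39143 + (119 + 0)) = √(39143 + 119) = √39262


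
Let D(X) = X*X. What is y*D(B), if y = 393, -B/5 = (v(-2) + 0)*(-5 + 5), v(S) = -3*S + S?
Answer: 0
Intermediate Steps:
v(S) = -2*S
B = 0 (B = -5*(-2*(-2) + 0)*(-5 + 5) = -5*(4 + 0)*0 = -20*0 = -5*0 = 0)
D(X) = X**2
y*D(B) = 393*0**2 = 393*0 = 0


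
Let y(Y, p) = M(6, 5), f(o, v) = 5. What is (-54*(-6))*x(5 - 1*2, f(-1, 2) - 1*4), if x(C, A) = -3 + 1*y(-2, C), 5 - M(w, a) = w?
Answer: -1296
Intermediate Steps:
M(w, a) = 5 - w
y(Y, p) = -1 (y(Y, p) = 5 - 1*6 = 5 - 6 = -1)
x(C, A) = -4 (x(C, A) = -3 + 1*(-1) = -3 - 1 = -4)
(-54*(-6))*x(5 - 1*2, f(-1, 2) - 1*4) = -54*(-6)*(-4) = 324*(-4) = -1296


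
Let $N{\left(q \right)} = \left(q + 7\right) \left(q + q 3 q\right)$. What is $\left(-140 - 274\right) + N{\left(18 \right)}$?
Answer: $24336$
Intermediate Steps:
$N{\left(q \right)} = \left(7 + q\right) \left(q + 3 q^{2}\right)$ ($N{\left(q \right)} = \left(7 + q\right) \left(q + 3 q q\right) = \left(7 + q\right) \left(q + 3 q^{2}\right)$)
$\left(-140 - 274\right) + N{\left(18 \right)} = \left(-140 - 274\right) + 18 \left(7 + 3 \cdot 18^{2} + 22 \cdot 18\right) = -414 + 18 \left(7 + 3 \cdot 324 + 396\right) = -414 + 18 \left(7 + 972 + 396\right) = -414 + 18 \cdot 1375 = -414 + 24750 = 24336$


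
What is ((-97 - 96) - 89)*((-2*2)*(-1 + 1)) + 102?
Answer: 102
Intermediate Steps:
((-97 - 96) - 89)*((-2*2)*(-1 + 1)) + 102 = (-193 - 89)*(-4*0) + 102 = -282*0 + 102 = 0 + 102 = 102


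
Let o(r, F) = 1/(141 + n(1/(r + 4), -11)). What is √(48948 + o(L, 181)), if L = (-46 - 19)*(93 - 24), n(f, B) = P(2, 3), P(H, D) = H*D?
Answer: √21586071/21 ≈ 221.24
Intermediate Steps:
P(H, D) = D*H
n(f, B) = 6 (n(f, B) = 3*2 = 6)
L = -4485 (L = -65*69 = -4485)
o(r, F) = 1/147 (o(r, F) = 1/(141 + 6) = 1/147)
√(48948 + o(L, 181)) = √(48948 + 1/147) = √(7195357/147) = √21586071/21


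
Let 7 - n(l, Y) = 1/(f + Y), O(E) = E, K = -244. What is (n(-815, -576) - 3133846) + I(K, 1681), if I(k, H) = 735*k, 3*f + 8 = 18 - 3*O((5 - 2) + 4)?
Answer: -5761618278/1739 ≈ -3.3132e+6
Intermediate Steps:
f = -11/3 (f = -8/3 + (18 - 3*((5 - 2) + 4))/3 = -8/3 + (18 - 3*(3 + 4))/3 = -8/3 + (18 - 3*7)/3 = -8/3 + (18 - 21)/3 = -8/3 + (⅓)*(-3) = -8/3 - 1 = -11/3 ≈ -3.6667)
n(l, Y) = 7 - 1/(-11/3 + Y)
(n(-815, -576) - 3133846) + I(K, 1681) = ((-80 + 21*(-576))/(-11 + 3*(-576)) - 3133846) + 735*(-244) = ((-80 - 12096)/(-11 - 1728) - 3133846) - 179340 = (-12176/(-1739) - 3133846) - 179340 = (-1/1739*(-12176) - 3133846) - 179340 = (12176/1739 - 3133846) - 179340 = -5449746018/1739 - 179340 = -5761618278/1739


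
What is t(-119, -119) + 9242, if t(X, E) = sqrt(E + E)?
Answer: 9242 + I*sqrt(238) ≈ 9242.0 + 15.427*I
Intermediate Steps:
t(X, E) = sqrt(2)*sqrt(E) (t(X, E) = sqrt(2*E) = sqrt(2)*sqrt(E))
t(-119, -119) + 9242 = sqrt(2)*sqrt(-119) + 9242 = sqrt(2)*(I*sqrt(119)) + 9242 = I*sqrt(238) + 9242 = 9242 + I*sqrt(238)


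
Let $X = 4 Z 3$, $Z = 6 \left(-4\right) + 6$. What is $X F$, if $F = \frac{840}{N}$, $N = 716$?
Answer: $- \frac{45360}{179} \approx -253.41$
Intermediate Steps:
$Z = -18$ ($Z = -24 + 6 = -18$)
$X = -216$ ($X = 4 \left(-18\right) 3 = \left(-72\right) 3 = -216$)
$F = \frac{210}{179}$ ($F = \frac{840}{716} = 840 \cdot \frac{1}{716} = \frac{210}{179} \approx 1.1732$)
$X F = \left(-216\right) \frac{210}{179} = - \frac{45360}{179}$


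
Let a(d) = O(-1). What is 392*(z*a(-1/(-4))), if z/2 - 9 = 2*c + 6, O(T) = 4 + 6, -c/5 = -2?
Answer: 274400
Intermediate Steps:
c = 10 (c = -5*(-2) = 10)
O(T) = 10
a(d) = 10
z = 70 (z = 18 + 2*(2*10 + 6) = 18 + 2*(20 + 6) = 18 + 2*26 = 18 + 52 = 70)
392*(z*a(-1/(-4))) = 392*(70*10) = 392*700 = 274400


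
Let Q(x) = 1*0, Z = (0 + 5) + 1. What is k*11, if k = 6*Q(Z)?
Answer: 0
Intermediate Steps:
Z = 6 (Z = 5 + 1 = 6)
Q(x) = 0
k = 0 (k = 6*0 = 0)
k*11 = 0*11 = 0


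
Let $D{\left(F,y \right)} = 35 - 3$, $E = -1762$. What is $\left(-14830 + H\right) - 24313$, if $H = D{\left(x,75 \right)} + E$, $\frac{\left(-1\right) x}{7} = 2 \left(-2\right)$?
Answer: $-40873$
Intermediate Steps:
$x = 28$ ($x = - 7 \cdot 2 \left(-2\right) = \left(-7\right) \left(-4\right) = 28$)
$D{\left(F,y \right)} = 32$ ($D{\left(F,y \right)} = 35 - 3 = 32$)
$H = -1730$ ($H = 32 - 1762 = -1730$)
$\left(-14830 + H\right) - 24313 = \left(-14830 - 1730\right) - 24313 = -16560 - 24313 = -40873$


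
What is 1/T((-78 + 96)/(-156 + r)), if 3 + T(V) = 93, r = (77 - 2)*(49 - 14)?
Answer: 1/90 ≈ 0.011111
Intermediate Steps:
r = 2625 (r = 75*35 = 2625)
T(V) = 90 (T(V) = -3 + 93 = 90)
1/T((-78 + 96)/(-156 + r)) = 1/90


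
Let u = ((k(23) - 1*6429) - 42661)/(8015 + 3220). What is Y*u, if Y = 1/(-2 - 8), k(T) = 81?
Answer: 49009/112350 ≈ 0.43622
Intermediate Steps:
Y = -1/10 (Y = 1/(-10) = -1/10 ≈ -0.10000)
u = -49009/11235 (u = ((81 - 1*6429) - 42661)/(8015 + 3220) = ((81 - 6429) - 42661)/11235 = (-6348 - 42661)*(1/11235) = -49009*1/11235 = -49009/11235 ≈ -4.3622)
Y*u = -1/10*(-49009/11235) = 49009/112350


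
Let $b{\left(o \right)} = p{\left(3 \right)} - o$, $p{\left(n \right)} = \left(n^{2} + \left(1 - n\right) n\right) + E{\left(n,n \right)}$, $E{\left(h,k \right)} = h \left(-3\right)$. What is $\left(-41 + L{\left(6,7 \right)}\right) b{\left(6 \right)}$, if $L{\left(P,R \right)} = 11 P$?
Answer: $-300$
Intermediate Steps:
$E{\left(h,k \right)} = - 3 h$
$p{\left(n \right)} = n^{2} - 3 n + n \left(1 - n\right)$ ($p{\left(n \right)} = \left(n^{2} + \left(1 - n\right) n\right) - 3 n = \left(n^{2} + n \left(1 - n\right)\right) - 3 n = n^{2} - 3 n + n \left(1 - n\right)$)
$b{\left(o \right)} = -6 - o$ ($b{\left(o \right)} = \left(-2\right) 3 - o = -6 - o$)
$\left(-41 + L{\left(6,7 \right)}\right) b{\left(6 \right)} = \left(-41 + 11 \cdot 6\right) \left(-6 - 6\right) = \left(-41 + 66\right) \left(-6 - 6\right) = 25 \left(-12\right) = -300$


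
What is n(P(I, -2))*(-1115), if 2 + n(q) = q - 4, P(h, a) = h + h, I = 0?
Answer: 6690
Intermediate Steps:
P(h, a) = 2*h
n(q) = -6 + q (n(q) = -2 + (q - 4) = -2 + (-4 + q) = -6 + q)
n(P(I, -2))*(-1115) = (-6 + 2*0)*(-1115) = (-6 + 0)*(-1115) = -6*(-1115) = 6690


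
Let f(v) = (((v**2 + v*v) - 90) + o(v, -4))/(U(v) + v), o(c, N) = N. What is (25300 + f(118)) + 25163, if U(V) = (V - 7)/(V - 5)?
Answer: 681611237/13445 ≈ 50696.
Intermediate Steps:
U(V) = (-7 + V)/(-5 + V)
f(v) = (-94 + 2*v**2)/(v + (-7 + v)/(-5 + v)) (f(v) = (((v**2 + v*v) - 90) - 4)/((-7 + v)/(-5 + v) + v) = (((v**2 + v**2) - 90) - 4)/(v + (-7 + v)/(-5 + v)) = ((2*v**2 - 90) - 4)/(v + (-7 + v)/(-5 + v)) = ((-90 + 2*v**2) - 4)/(v + (-7 + v)/(-5 + v)) = (-94 + 2*v**2)/(v + (-7 + v)/(-5 + v)))
(25300 + f(118)) + 25163 = (25300 + 2*(-47 + 118**2)*(-5 + 118)/(-7 + 118 + 118*(-5 + 118))) + 25163 = (25300 + 2*(-47 + 13924)*113/(-7 + 118 + 118*113)) + 25163 = (25300 + 2*13877*113/(-7 + 118 + 13334)) + 25163 = (25300 + 2*13877*113/13445) + 25163 = (25300 + 2*(1/13445)*13877*113) + 25163 = (25300 + 3136202/13445) + 25163 = 343294702/13445 + 25163 = 681611237/13445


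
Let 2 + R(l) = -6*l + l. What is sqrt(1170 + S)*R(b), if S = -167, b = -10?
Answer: 48*sqrt(1003) ≈ 1520.2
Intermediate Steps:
R(l) = -2 - 5*l (R(l) = -2 + (-6*l + l) = -2 - 5*l)
sqrt(1170 + S)*R(b) = sqrt(1170 - 167)*(-2 - 5*(-10)) = sqrt(1003)*(-2 + 50) = sqrt(1003)*48 = 48*sqrt(1003)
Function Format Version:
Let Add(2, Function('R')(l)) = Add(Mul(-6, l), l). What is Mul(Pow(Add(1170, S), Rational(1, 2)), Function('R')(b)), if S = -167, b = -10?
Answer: Mul(48, Pow(1003, Rational(1, 2))) ≈ 1520.2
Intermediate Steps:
Function('R')(l) = Add(-2, Mul(-5, l)) (Function('R')(l) = Add(-2, Add(Mul(-6, l), l)) = Add(-2, Mul(-5, l)))
Mul(Pow(Add(1170, S), Rational(1, 2)), Function('R')(b)) = Mul(Pow(Add(1170, -167), Rational(1, 2)), Add(-2, Mul(-5, -10))) = Mul(Pow(1003, Rational(1, 2)), Add(-2, 50)) = Mul(Pow(1003, Rational(1, 2)), 48) = Mul(48, Pow(1003, Rational(1, 2)))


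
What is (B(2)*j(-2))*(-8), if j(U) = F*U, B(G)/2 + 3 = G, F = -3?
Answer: 96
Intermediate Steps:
B(G) = -6 + 2*G
j(U) = -3*U
(B(2)*j(-2))*(-8) = ((-6 + 2*2)*(-3*(-2)))*(-8) = ((-6 + 4)*6)*(-8) = -2*6*(-8) = -12*(-8) = 96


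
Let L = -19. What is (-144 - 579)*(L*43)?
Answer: 590691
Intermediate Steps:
(-144 - 579)*(L*43) = (-144 - 579)*(-19*43) = -723*(-817) = 590691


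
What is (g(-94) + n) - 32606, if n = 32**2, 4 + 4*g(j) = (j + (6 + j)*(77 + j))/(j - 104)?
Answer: -12507569/396 ≈ -31585.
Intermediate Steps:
g(j) = -1 + (j + (6 + j)*(77 + j))/(4*(-104 + j)) (g(j) = -1 + ((j + (6 + j)*(77 + j))/(j - 104))/4 = -1 + ((j + (6 + j)*(77 + j))/(-104 + j))/4 = -1 + (j + (6 + j)*(77 + j))/(4*(-104 + j)))
n = 1024
(g(-94) + n) - 32606 = ((878 + (-94)**2 + 80*(-94))/(4*(-104 - 94)) + 1024) - 32606 = ((1/4)*(878 + 8836 - 7520)/(-198) + 1024) - 32606 = ((1/4)*(-1/198)*2194 + 1024) - 32606 = (-1097/396 + 1024) - 32606 = 404407/396 - 32606 = -12507569/396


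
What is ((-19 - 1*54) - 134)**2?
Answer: 42849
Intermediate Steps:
((-19 - 1*54) - 134)**2 = ((-19 - 54) - 134)**2 = (-73 - 134)**2 = (-207)**2 = 42849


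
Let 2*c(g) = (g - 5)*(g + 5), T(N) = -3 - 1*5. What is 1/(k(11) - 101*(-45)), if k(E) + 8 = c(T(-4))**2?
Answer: 4/19669 ≈ 0.00020337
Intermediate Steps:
T(N) = -8 (T(N) = -3 - 5 = -8)
c(g) = (-5 + g)*(5 + g)/2 (c(g) = ((g - 5)*(g + 5))/2 = ((-5 + g)*(5 + g))/2 = (-5 + g)*(5 + g)/2)
k(E) = 1489/4 (k(E) = -8 + (-25/2 + (1/2)*(-8)**2)**2 = -8 + (-25/2 + (1/2)*64)**2 = -8 + (-25/2 + 32)**2 = -8 + (39/2)**2 = -8 + 1521/4 = 1489/4)
1/(k(11) - 101*(-45)) = 1/(1489/4 - 101*(-45)) = 1/(1489/4 + 4545) = 1/(19669/4) = 4/19669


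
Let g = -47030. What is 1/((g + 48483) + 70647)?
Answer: 1/72100 ≈ 1.3870e-5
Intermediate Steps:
1/((g + 48483) + 70647) = 1/((-47030 + 48483) + 70647) = 1/(1453 + 70647) = 1/72100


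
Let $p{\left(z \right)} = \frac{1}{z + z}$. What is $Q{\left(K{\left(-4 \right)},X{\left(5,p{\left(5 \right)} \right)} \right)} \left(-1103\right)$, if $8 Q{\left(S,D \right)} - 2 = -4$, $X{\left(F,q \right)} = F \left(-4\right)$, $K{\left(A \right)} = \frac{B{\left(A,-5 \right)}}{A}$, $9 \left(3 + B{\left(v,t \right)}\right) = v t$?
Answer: $\frac{1103}{4} \approx 275.75$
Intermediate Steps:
$p{\left(z \right)} = \frac{1}{2 z}$
$B{\left(v,t \right)} = -3 + \frac{t v}{9}$ ($B{\left(v,t \right)} = -3 + \frac{v t}{9} = -3 + \frac{t v}{9}$)
$K{\left(A \right)} = \frac{-3 - \frac{5 A}{9}}{A}$ ($K{\left(A \right)} = \frac{-3 + \frac{1}{9} \left(-5\right) A}{A} = \frac{-3 - \frac{5 A}{9}}{A}$)
$X{\left(F,q \right)} = - 4 F$
$Q{\left(S,D \right)} = - \frac{1}{4}$ ($Q{\left(S,D \right)} = \frac{1}{4} + \frac{1}{8} \left(-4\right) = \frac{1}{4} - \frac{1}{2} = - \frac{1}{4}$)
$Q{\left(K{\left(-4 \right)},X{\left(5,p{\left(5 \right)} \right)} \right)} \left(-1103\right) = \left(- \frac{1}{4}\right) \left(-1103\right) = \frac{1103}{4}$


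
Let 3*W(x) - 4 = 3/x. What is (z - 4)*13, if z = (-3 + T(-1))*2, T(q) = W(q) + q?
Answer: -442/3 ≈ -147.33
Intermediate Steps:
W(x) = 4/3 + 1/x (W(x) = 4/3 + (3/x)/3 = 4/3 + 1/x)
T(q) = 4/3 + q + 1/q (T(q) = (4/3 + 1/q) + q = 4/3 + q + 1/q)
z = -22/3 (z = (-3 + (4/3 - 1 + 1/(-1)))*2 = (-3 + (4/3 - 1 - 1))*2 = (-3 - 2/3)*2 = -11/3*2 = -22/3 ≈ -7.3333)
(z - 4)*13 = (-22/3 - 4)*13 = -34/3*13 = -442/3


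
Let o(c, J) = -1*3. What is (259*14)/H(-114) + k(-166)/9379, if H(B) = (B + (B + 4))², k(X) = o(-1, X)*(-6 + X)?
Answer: 611215/4802048 ≈ 0.12728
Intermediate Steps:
o(c, J) = -3
k(X) = 18 - 3*X (k(X) = -3*(-6 + X) = 18 - 3*X)
H(B) = (4 + 2*B)² (H(B) = (B + (4 + B))² = (4 + 2*B)²)
(259*14)/H(-114) + k(-166)/9379 = (259*14)/((4*(2 - 114)²)) + (18 - 3*(-166))/9379 = 3626/((4*(-112)²)) + (18 + 498)*(1/9379) = 3626/((4*12544)) + 516*(1/9379) = 3626/50176 + 516/9379 = 3626*(1/50176) + 516/9379 = 37/512 + 516/9379 = 611215/4802048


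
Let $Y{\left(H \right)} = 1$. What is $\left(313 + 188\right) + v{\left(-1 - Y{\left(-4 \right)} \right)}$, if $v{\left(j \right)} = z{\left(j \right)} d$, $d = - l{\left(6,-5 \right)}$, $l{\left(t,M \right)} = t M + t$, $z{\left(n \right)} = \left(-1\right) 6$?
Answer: $357$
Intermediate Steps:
$z{\left(n \right)} = -6$
$l{\left(t,M \right)} = t + M t$ ($l{\left(t,M \right)} = M t + t = t + M t$)
$d = 24$ ($d = - 6 \left(1 - 5\right) = - 6 \left(-4\right) = \left(-1\right) \left(-24\right) = 24$)
$v{\left(j \right)} = -144$ ($v{\left(j \right)} = \left(-6\right) 24 = -144$)
$\left(313 + 188\right) + v{\left(-1 - Y{\left(-4 \right)} \right)} = \left(313 + 188\right) - 144 = 501 - 144 = 357$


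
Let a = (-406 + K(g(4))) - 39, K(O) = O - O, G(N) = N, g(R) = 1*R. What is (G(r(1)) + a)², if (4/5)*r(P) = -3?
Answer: 3222025/16 ≈ 2.0138e+5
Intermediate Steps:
r(P) = -15/4 (r(P) = (5/4)*(-3) = -15/4)
g(R) = R
K(O) = 0
a = -445 (a = (-406 + 0) - 39 = -406 - 39 = -445)
(G(r(1)) + a)² = (-15/4 - 445)² = (-1795/4)² = 3222025/16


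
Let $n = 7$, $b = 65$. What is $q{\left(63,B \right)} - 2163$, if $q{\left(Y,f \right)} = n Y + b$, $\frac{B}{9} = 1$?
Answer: $-1657$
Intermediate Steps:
$B = 9$ ($B = 9 \cdot 1 = 9$)
$q{\left(Y,f \right)} = 65 + 7 Y$ ($q{\left(Y,f \right)} = 7 Y + 65 = 65 + 7 Y$)
$q{\left(63,B \right)} - 2163 = \left(65 + 7 \cdot 63\right) - 2163 = \left(65 + 441\right) - 2163 = 506 - 2163 = -1657$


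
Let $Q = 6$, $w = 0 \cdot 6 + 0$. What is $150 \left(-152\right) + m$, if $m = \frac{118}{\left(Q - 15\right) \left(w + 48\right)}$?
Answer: $- \frac{4924859}{216} \approx -22800.0$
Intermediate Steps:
$w = 0$ ($w = 0 + 0 = 0$)
$m = - \frac{59}{216}$ ($m = \frac{118}{\left(6 - 15\right) \left(0 + 48\right)} = \frac{118}{\left(-9\right) 48} = \frac{118}{-432} = 118 \left(- \frac{1}{432}\right) = - \frac{59}{216} \approx -0.27315$)
$150 \left(-152\right) + m = 150 \left(-152\right) - \frac{59}{216} = -22800 - \frac{59}{216} = - \frac{4924859}{216}$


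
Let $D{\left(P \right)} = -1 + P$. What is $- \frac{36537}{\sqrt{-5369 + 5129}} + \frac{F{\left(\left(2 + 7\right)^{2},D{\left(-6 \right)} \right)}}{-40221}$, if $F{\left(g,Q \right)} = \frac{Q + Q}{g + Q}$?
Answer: $\frac{7}{1488177} + \frac{12179 i \sqrt{15}}{20} \approx 4.7037 \cdot 10^{-6} + 2358.5 i$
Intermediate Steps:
$F{\left(g,Q \right)} = \frac{2 Q}{Q + g}$
$- \frac{36537}{\sqrt{-5369 + 5129}} + \frac{F{\left(\left(2 + 7\right)^{2},D{\left(-6 \right)} \right)}}{-40221} = - \frac{36537}{\sqrt{-5369 + 5129}} + \frac{2 \left(-1 - 6\right) \frac{1}{\left(-1 - 6\right) + \left(2 + 7\right)^{2}}}{-40221} = - \frac{36537}{\sqrt{-240}} + 2 \left(-7\right) \frac{1}{-7 + 9^{2}} \left(- \frac{1}{40221}\right) = - \frac{36537}{4 i \sqrt{15}} + 2 \left(-7\right) \frac{1}{-7 + 81} \left(- \frac{1}{40221}\right) = - 36537 \left(- \frac{i \sqrt{15}}{60}\right) + 2 \left(-7\right) \frac{1}{74} \left(- \frac{1}{40221}\right) = \frac{12179 i \sqrt{15}}{20} + 2 \left(-7\right) \frac{1}{74} \left(- \frac{1}{40221}\right) = \frac{12179 i \sqrt{15}}{20} - - \frac{7}{1488177} = \frac{12179 i \sqrt{15}}{20} + \frac{7}{1488177} = \frac{7}{1488177} + \frac{12179 i \sqrt{15}}{20}$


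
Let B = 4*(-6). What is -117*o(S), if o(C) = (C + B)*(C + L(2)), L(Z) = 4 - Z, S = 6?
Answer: 16848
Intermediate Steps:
B = -24
o(C) = (-24 + C)*(2 + C) (o(C) = (C - 24)*(C + (4 - 1*2)) = (-24 + C)*(C + (4 - 2)) = (-24 + C)*(C + 2) = (-24 + C)*(2 + C))
-117*o(S) = -117*(-48 + 6² - 22*6) = -117*(-48 + 36 - 132) = -117*(-144) = 16848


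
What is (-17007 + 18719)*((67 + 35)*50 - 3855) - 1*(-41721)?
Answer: 2173161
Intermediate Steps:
(-17007 + 18719)*((67 + 35)*50 - 3855) - 1*(-41721) = 1712*(102*50 - 3855) + 41721 = 1712*(5100 - 3855) + 41721 = 1712*1245 + 41721 = 2131440 + 41721 = 2173161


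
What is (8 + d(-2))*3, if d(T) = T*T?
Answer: 36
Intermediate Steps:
d(T) = T**2
(8 + d(-2))*3 = (8 + (-2)**2)*3 = (8 + 4)*3 = 12*3 = 36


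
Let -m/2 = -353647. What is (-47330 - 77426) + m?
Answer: 582538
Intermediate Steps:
m = 707294 (m = -2*(-353647) = 707294)
(-47330 - 77426) + m = (-47330 - 77426) + 707294 = -124756 + 707294 = 582538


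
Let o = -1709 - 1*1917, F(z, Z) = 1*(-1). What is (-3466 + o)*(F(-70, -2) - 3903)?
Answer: 27687168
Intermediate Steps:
F(z, Z) = -1
o = -3626 (o = -1709 - 1917 = -3626)
(-3466 + o)*(F(-70, -2) - 3903) = (-3466 - 3626)*(-1 - 3903) = -7092*(-3904) = 27687168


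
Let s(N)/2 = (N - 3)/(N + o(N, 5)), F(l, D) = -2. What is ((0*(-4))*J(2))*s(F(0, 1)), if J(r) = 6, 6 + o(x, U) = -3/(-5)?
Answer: 0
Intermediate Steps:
o(x, U) = -27/5 (o(x, U) = -6 - 3/(-5) = -6 - 3*(-1/5) = -6 + 3/5 = -27/5)
s(N) = 2*(-3 + N)/(-27/5 + N) (s(N) = 2*((N - 3)/(N - 27/5)) = 2*((-3 + N)/(-27/5 + N)) = 2*(-3 + N)/(-27/5 + N))
((0*(-4))*J(2))*s(F(0, 1)) = ((0*(-4))*6)*(10*(-3 - 2)/(-27 + 5*(-2))) = (0*6)*(10*(-5)/(-27 - 10)) = 0*(10*(-5)/(-37)) = 0*(10*(-1/37)*(-5)) = 0*(50/37) = 0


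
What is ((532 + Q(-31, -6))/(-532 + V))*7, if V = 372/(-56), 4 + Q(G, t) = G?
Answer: -48706/7541 ≈ -6.4588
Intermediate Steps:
Q(G, t) = -4 + G
V = -93/14 (V = 372*(-1/56) = -93/14 ≈ -6.6429)
((532 + Q(-31, -6))/(-532 + V))*7 = ((532 + (-4 - 31))/(-532 - 93/14))*7 = ((532 - 35)/(-7541/14))*7 = (497*(-14/7541))*7 = -6958/7541*7 = -48706/7541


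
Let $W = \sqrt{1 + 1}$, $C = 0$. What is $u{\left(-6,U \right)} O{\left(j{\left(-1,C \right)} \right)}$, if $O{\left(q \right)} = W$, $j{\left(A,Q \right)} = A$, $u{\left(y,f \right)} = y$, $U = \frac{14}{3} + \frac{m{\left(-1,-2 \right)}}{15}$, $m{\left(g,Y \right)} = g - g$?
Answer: $- 6 \sqrt{2} \approx -8.4853$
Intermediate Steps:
$m{\left(g,Y \right)} = 0$
$U = \frac{14}{3}$ ($U = \frac{14}{3} + \frac{0}{15} = 14 \cdot \frac{1}{3} + 0 \cdot \frac{1}{15} = \frac{14}{3} + 0 = \frac{14}{3} \approx 4.6667$)
$W = \sqrt{2} \approx 1.4142$
$O{\left(q \right)} = \sqrt{2}$
$u{\left(-6,U \right)} O{\left(j{\left(-1,C \right)} \right)} = - 6 \sqrt{2}$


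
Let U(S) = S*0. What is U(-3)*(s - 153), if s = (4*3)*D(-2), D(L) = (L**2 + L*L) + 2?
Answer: 0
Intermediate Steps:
U(S) = 0
D(L) = 2 + 2*L**2 (D(L) = (L**2 + L**2) + 2 = 2*L**2 + 2 = 2 + 2*L**2)
s = 120 (s = (4*3)*(2 + 2*(-2)**2) = 12*(2 + 2*4) = 12*(2 + 8) = 12*10 = 120)
U(-3)*(s - 153) = 0*(120 - 153) = 0*(-33) = 0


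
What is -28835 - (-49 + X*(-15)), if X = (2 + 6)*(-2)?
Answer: -29026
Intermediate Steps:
X = -16 (X = 8*(-2) = -16)
-28835 - (-49 + X*(-15)) = -28835 - (-49 - 16*(-15)) = -28835 - (-49 + 240) = -28835 - 1*191 = -28835 - 191 = -29026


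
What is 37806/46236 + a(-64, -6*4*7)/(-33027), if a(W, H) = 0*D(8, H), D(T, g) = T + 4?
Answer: 6301/7706 ≈ 0.81767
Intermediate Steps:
D(T, g) = 4 + T
a(W, H) = 0 (a(W, H) = 0*(4 + 8) = 0*12 = 0)
37806/46236 + a(-64, -6*4*7)/(-33027) = 37806/46236 + 0/(-33027) = 37806*(1/46236) + 0*(-1/33027) = 6301/7706 + 0 = 6301/7706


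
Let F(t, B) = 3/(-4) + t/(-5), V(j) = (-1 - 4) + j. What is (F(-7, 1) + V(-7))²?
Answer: 51529/400 ≈ 128.82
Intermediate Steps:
V(j) = -5 + j
F(t, B) = -¾ - t/5 (F(t, B) = 3*(-¼) + t*(-⅕) = -¾ - t/5)
(F(-7, 1) + V(-7))² = ((-¾ - ⅕*(-7)) + (-5 - 7))² = ((-¾ + 7/5) - 12)² = (13/20 - 12)² = (-227/20)² = 51529/400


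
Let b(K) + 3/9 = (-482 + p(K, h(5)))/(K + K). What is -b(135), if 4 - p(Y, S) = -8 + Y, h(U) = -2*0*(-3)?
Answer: 139/54 ≈ 2.5741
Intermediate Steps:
h(U) = 0 (h(U) = 0*(-3) = 0)
p(Y, S) = 12 - Y (p(Y, S) = 4 - (-8 + Y) = 4 + (8 - Y) = 12 - Y)
b(K) = -⅓ + (-470 - K)/(2*K) (b(K) = -⅓ + (-482 + (12 - K))/(K + K) = -⅓ + (-470 - K)/((2*K)) = -⅓ + (-470 - K)*(1/(2*K)) = -⅓ + (-470 - K)/(2*K))
-b(135) = -(-⅚ - 235/135) = -(-⅚ - 235*1/135) = -(-⅚ - 47/27) = -1*(-139/54) = 139/54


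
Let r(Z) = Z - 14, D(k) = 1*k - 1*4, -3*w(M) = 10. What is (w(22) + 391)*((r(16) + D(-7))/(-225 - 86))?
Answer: 3489/311 ≈ 11.219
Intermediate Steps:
w(M) = -10/3 (w(M) = -⅓*10 = -10/3)
D(k) = -4 + k (D(k) = k - 4 = -4 + k)
r(Z) = -14 + Z
(w(22) + 391)*((r(16) + D(-7))/(-225 - 86)) = (-10/3 + 391)*(((-14 + 16) + (-4 - 7))/(-225 - 86)) = 1163*((2 - 11)/(-311))/3 = 1163*(-9*(-1/311))/3 = (1163/3)*(9/311) = 3489/311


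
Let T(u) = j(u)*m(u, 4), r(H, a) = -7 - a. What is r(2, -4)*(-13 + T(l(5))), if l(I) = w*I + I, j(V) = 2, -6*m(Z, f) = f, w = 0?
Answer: 43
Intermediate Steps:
m(Z, f) = -f/6
l(I) = I (l(I) = 0*I + I = 0 + I = I)
T(u) = -4/3 (T(u) = 2*(-⅙*4) = 2*(-⅔) = -4/3)
r(2, -4)*(-13 + T(l(5))) = (-7 - 1*(-4))*(-13 - 4/3) = (-7 + 4)*(-43/3) = -3*(-43/3) = 43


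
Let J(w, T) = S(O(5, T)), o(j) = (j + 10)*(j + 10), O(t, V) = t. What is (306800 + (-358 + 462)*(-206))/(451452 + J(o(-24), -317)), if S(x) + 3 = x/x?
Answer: 142688/225725 ≈ 0.63213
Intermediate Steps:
S(x) = -2 (S(x) = -3 + x/x = -3 + 1 = -2)
o(j) = (10 + j)**2 (o(j) = (10 + j)*(10 + j) = (10 + j)**2)
J(w, T) = -2
(306800 + (-358 + 462)*(-206))/(451452 + J(o(-24), -317)) = (306800 + (-358 + 462)*(-206))/(451452 - 2) = (306800 + 104*(-206))/451450 = (306800 - 21424)*(1/451450) = 285376*(1/451450) = 142688/225725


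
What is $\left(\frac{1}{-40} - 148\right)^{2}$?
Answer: $\frac{35058241}{1600} \approx 21911.0$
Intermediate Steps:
$\left(\frac{1}{-40} - 148\right)^{2} = \left(- \frac{1}{40} - 148\right)^{2} = \left(- \frac{5921}{40}\right)^{2} = \frac{35058241}{1600}$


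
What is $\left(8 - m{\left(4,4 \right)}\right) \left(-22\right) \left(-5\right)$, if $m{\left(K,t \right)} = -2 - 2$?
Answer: $1320$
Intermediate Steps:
$m{\left(K,t \right)} = -4$
$\left(8 - m{\left(4,4 \right)}\right) \left(-22\right) \left(-5\right) = \left(8 - -4\right) \left(-22\right) \left(-5\right) = \left(8 + 4\right) \left(-22\right) \left(-5\right) = 12 \left(-22\right) \left(-5\right) = \left(-264\right) \left(-5\right) = 1320$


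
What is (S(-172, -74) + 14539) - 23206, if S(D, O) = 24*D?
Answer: -12795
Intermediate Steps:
(S(-172, -74) + 14539) - 23206 = (24*(-172) + 14539) - 23206 = (-4128 + 14539) - 23206 = 10411 - 23206 = -12795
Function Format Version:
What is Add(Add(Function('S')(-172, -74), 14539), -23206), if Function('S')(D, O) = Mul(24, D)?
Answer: -12795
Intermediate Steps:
Add(Add(Function('S')(-172, -74), 14539), -23206) = Add(Add(Mul(24, -172), 14539), -23206) = Add(Add(-4128, 14539), -23206) = Add(10411, -23206) = -12795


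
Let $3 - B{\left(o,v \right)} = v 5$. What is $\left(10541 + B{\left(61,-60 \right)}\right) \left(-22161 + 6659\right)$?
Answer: $-168103688$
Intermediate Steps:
$B{\left(o,v \right)} = 3 - 5 v$ ($B{\left(o,v \right)} = 3 - v 5 = 3 - 5 v$)
$\left(10541 + B{\left(61,-60 \right)}\right) \left(-22161 + 6659\right) = \left(10541 + \left(3 - -300\right)\right) \left(-22161 + 6659\right) = \left(10541 + \left(3 + 300\right)\right) \left(-15502\right) = \left(10541 + 303\right) \left(-15502\right) = 10844 \left(-15502\right) = -168103688$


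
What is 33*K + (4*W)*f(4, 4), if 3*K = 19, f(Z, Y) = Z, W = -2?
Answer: 177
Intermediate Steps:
K = 19/3 (K = (1/3)*19 = 19/3 ≈ 6.3333)
33*K + (4*W)*f(4, 4) = 33*(19/3) + (4*(-2))*4 = 209 - 8*4 = 209 - 32 = 177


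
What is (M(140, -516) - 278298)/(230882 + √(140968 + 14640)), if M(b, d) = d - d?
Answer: -1784833301/1480731731 + 15461*√38902/1480731731 ≈ -1.2033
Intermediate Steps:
M(b, d) = 0
(M(140, -516) - 278298)/(230882 + √(140968 + 14640)) = (0 - 278298)/(230882 + √(140968 + 14640)) = -278298/(230882 + √155608) = -278298/(230882 + 2*√38902)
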